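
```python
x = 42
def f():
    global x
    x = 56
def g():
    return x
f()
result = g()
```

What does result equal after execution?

Step 1: x = 42.
Step 2: f() sets global x = 56.
Step 3: g() reads global x = 56. result = 56

The answer is 56.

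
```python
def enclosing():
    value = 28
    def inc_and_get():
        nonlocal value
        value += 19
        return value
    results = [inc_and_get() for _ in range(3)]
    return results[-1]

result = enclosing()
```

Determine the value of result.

Step 1: value = 28.
Step 2: Three calls to inc_and_get(), each adding 19.
Step 3: Last value = 28 + 19 * 3 = 85

The answer is 85.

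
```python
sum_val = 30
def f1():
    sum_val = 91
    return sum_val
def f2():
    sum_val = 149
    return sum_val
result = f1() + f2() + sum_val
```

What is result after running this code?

Step 1: Each function shadows global sum_val with its own local.
Step 2: f1() returns 91, f2() returns 149.
Step 3: Global sum_val = 30 is unchanged. result = 91 + 149 + 30 = 270

The answer is 270.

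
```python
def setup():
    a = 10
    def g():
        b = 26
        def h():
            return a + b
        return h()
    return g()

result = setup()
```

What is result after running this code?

Step 1: setup() defines a = 10. g() defines b = 26.
Step 2: h() accesses both from enclosing scopes: a = 10, b = 26.
Step 3: result = 10 + 26 = 36

The answer is 36.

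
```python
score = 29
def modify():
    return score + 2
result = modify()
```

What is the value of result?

Step 1: score = 29 is defined globally.
Step 2: modify() looks up score from global scope = 29, then computes 29 + 2 = 31.
Step 3: result = 31

The answer is 31.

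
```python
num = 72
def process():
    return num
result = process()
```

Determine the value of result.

Step 1: num = 72 is defined in the global scope.
Step 2: process() looks up num. No local num exists, so Python checks the global scope via LEGB rule and finds num = 72.
Step 3: result = 72

The answer is 72.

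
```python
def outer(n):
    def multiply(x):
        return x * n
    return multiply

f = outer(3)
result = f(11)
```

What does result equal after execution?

Step 1: outer(3) returns multiply closure with n = 3.
Step 2: f(11) computes 11 * 3 = 33.
Step 3: result = 33

The answer is 33.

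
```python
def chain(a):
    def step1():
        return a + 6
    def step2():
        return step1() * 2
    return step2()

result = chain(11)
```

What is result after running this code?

Step 1: chain(11) captures a = 11.
Step 2: step2() calls step1() which returns 11 + 6 = 17.
Step 3: step2() returns 17 * 2 = 34

The answer is 34.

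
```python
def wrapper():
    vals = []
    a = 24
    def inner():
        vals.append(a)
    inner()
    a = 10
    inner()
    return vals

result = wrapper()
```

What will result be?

Step 1: a = 24. inner() appends current a to vals.
Step 2: First inner(): appends 24. Then a = 10.
Step 3: Second inner(): appends 10 (closure sees updated a). result = [24, 10]

The answer is [24, 10].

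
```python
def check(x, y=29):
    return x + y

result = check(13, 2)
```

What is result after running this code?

Step 1: check(13, 2) overrides default y with 2.
Step 2: Returns 13 + 2 = 15.
Step 3: result = 15

The answer is 15.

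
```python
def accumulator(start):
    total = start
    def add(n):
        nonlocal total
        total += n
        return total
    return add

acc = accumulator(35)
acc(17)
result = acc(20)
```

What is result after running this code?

Step 1: accumulator(35) creates closure with total = 35.
Step 2: First acc(17): total = 35 + 17 = 52.
Step 3: Second acc(20): total = 52 + 20 = 72. result = 72

The answer is 72.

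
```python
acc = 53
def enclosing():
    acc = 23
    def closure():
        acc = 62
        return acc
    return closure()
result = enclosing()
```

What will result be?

Step 1: Three scopes define acc: global (53), enclosing (23), closure (62).
Step 2: closure() has its own local acc = 62, which shadows both enclosing and global.
Step 3: result = 62 (local wins in LEGB)

The answer is 62.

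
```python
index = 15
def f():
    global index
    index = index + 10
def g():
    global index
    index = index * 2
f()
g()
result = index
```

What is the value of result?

Step 1: index = 15.
Step 2: f() adds 10: index = 15 + 10 = 25.
Step 3: g() doubles: index = 25 * 2 = 50.
Step 4: result = 50

The answer is 50.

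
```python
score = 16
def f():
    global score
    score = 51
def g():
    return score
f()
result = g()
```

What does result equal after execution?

Step 1: score = 16.
Step 2: f() sets global score = 51.
Step 3: g() reads global score = 51. result = 51

The answer is 51.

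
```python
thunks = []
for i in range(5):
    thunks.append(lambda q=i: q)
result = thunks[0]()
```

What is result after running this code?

Step 1: Default argument q=i captures i's value at each iteration.
Step 2: thunks[0] captured q = 0 when i was 0.
Step 3: result = 0

The answer is 0.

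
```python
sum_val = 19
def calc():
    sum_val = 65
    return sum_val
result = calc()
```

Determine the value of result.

Step 1: Global sum_val = 19.
Step 2: calc() creates local sum_val = 65, shadowing the global.
Step 3: Returns local sum_val = 65. result = 65

The answer is 65.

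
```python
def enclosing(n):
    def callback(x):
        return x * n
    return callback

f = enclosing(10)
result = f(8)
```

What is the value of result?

Step 1: enclosing(10) creates a closure capturing n = 10.
Step 2: f(8) computes 8 * 10 = 80.
Step 3: result = 80

The answer is 80.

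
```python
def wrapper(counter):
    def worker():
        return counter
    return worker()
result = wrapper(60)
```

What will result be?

Step 1: wrapper(60) binds parameter counter = 60.
Step 2: worker() looks up counter in enclosing scope and finds the parameter counter = 60.
Step 3: result = 60

The answer is 60.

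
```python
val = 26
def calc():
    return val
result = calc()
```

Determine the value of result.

Step 1: val = 26 is defined in the global scope.
Step 2: calc() looks up val. No local val exists, so Python checks the global scope via LEGB rule and finds val = 26.
Step 3: result = 26

The answer is 26.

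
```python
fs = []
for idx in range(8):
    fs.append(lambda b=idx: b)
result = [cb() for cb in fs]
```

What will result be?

Step 1: Default arg b=idx captures idx at each iteration.
Step 2: Each lambda has its own default: 0, 1, ..., 7.
Step 3: result = [0, 1, 2, 3, 4, 5, 6, 7]

The answer is [0, 1, 2, 3, 4, 5, 6, 7].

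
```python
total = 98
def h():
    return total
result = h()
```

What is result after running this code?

Step 1: total = 98 is defined in the global scope.
Step 2: h() looks up total. No local total exists, so Python checks the global scope via LEGB rule and finds total = 98.
Step 3: result = 98

The answer is 98.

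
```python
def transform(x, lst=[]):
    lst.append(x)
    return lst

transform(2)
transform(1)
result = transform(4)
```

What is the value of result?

Step 1: Mutable default argument gotcha! The list [] is created once.
Step 2: Each call appends to the SAME list: [2], [2, 1], [2, 1, 4].
Step 3: result = [2, 1, 4]

The answer is [2, 1, 4].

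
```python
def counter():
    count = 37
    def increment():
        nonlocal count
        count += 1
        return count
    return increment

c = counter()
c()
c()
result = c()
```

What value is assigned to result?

Step 1: counter() creates closure with count = 37.
Step 2: Each c() call increments count via nonlocal. After 3 calls: 37 + 3 = 40.
Step 3: result = 40

The answer is 40.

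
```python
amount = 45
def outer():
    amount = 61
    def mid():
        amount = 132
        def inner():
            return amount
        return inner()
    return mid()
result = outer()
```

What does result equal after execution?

Step 1: Three levels of shadowing: global 45, outer 61, mid 132.
Step 2: inner() finds amount = 132 in enclosing mid() scope.
Step 3: result = 132

The answer is 132.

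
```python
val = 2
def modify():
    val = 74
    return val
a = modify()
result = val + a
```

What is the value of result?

Step 1: Global val = 2. modify() returns local val = 74.
Step 2: a = 74. Global val still = 2.
Step 3: result = 2 + 74 = 76

The answer is 76.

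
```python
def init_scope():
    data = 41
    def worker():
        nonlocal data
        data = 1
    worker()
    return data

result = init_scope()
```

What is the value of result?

Step 1: init_scope() sets data = 41.
Step 2: worker() uses nonlocal to reassign data = 1.
Step 3: result = 1

The answer is 1.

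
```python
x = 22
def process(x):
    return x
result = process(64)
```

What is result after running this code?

Step 1: Global x = 22.
Step 2: process(64) takes parameter x = 64, which shadows the global.
Step 3: result = 64

The answer is 64.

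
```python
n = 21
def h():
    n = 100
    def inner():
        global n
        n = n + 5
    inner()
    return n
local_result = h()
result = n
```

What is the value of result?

Step 1: Global n = 21. h() creates local n = 100.
Step 2: inner() declares global n and adds 5: global n = 21 + 5 = 26.
Step 3: h() returns its local n = 100 (unaffected by inner).
Step 4: result = global n = 26

The answer is 26.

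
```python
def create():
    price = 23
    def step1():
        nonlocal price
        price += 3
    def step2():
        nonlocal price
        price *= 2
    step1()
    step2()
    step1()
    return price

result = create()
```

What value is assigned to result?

Step 1: price = 23.
Step 2: step1(): price = 23 + 3 = 26.
Step 3: step2(): price = 26 * 2 = 52.
Step 4: step1(): price = 52 + 3 = 55. result = 55

The answer is 55.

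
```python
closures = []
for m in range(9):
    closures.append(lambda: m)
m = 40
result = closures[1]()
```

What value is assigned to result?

Step 1: Lambdas capture the variable m by reference, not by value.
Step 2: After the loop, m is reassigned to 40.
Step 3: closures[1]() looks up the current m = 40. result = 40

The answer is 40.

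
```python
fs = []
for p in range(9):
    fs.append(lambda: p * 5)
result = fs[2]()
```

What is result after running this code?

Step 1: All lambdas reference the same variable p (late binding).
Step 2: After the loop, p = 8. Every lambda returns p * 5.
Step 3: fs[2]() = 8 * 5 = 40

The answer is 40.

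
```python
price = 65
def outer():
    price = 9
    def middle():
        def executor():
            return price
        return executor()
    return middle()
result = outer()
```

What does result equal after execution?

Step 1: outer() defines price = 9. middle() and executor() have no local price.
Step 2: executor() checks local (none), enclosing middle() (none), enclosing outer() and finds price = 9.
Step 3: result = 9

The answer is 9.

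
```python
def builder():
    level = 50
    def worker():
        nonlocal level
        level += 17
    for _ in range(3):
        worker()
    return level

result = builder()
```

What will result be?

Step 1: level = 50.
Step 2: worker() is called 3 times in a loop, each adding 17 via nonlocal.
Step 3: level = 50 + 17 * 3 = 101

The answer is 101.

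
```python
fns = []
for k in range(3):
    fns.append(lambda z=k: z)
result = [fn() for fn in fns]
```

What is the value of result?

Step 1: Default arg z=k captures k at each iteration.
Step 2: Each lambda has its own default: 0, 1, ..., 2.
Step 3: result = [0, 1, 2]

The answer is [0, 1, 2].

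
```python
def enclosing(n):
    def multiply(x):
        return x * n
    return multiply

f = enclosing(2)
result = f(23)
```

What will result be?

Step 1: enclosing(2) returns multiply closure with n = 2.
Step 2: f(23) computes 23 * 2 = 46.
Step 3: result = 46

The answer is 46.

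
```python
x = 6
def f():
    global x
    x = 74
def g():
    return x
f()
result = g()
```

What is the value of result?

Step 1: x = 6.
Step 2: f() sets global x = 74.
Step 3: g() reads global x = 74. result = 74

The answer is 74.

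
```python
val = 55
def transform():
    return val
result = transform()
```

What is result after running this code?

Step 1: val = 55 is defined in the global scope.
Step 2: transform() looks up val. No local val exists, so Python checks the global scope via LEGB rule and finds val = 55.
Step 3: result = 55

The answer is 55.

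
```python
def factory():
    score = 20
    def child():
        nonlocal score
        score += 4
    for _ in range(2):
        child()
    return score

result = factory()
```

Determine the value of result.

Step 1: score = 20.
Step 2: child() is called 2 times in a loop, each adding 4 via nonlocal.
Step 3: score = 20 + 4 * 2 = 28

The answer is 28.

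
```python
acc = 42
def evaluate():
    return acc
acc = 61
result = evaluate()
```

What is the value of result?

Step 1: acc is first set to 42, then reassigned to 61.
Step 2: evaluate() is called after the reassignment, so it looks up the current global acc = 61.
Step 3: result = 61

The answer is 61.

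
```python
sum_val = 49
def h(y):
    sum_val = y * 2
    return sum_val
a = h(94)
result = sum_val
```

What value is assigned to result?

Step 1: Global sum_val = 49.
Step 2: h(94) creates local sum_val = 94 * 2 = 188.
Step 3: Global sum_val unchanged because no global keyword. result = 49

The answer is 49.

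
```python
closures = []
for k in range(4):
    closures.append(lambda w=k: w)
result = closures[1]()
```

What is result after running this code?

Step 1: Default argument w=k captures k's value at each iteration.
Step 2: closures[1] captured w = 1 when k was 1.
Step 3: result = 1

The answer is 1.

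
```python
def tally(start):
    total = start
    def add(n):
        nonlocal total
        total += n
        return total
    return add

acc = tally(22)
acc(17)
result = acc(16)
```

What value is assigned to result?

Step 1: tally(22) creates closure with total = 22.
Step 2: First acc(17): total = 22 + 17 = 39.
Step 3: Second acc(16): total = 39 + 16 = 55. result = 55

The answer is 55.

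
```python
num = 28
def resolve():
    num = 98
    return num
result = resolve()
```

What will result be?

Step 1: Global num = 28.
Step 2: resolve() creates local num = 98, shadowing the global.
Step 3: Returns local num = 98. result = 98

The answer is 98.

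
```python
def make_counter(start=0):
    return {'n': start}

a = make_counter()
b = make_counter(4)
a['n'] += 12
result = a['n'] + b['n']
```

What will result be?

Step 1: make_counter() returns a new dict each call (immutable default 0).
Step 2: a = {'n': 0}, b = {'n': 4}.
Step 3: a['n'] += 12 = 12. result = 12 + 4 = 16

The answer is 16.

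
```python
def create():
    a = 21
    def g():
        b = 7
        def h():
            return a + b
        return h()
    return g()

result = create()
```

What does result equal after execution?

Step 1: create() defines a = 21. g() defines b = 7.
Step 2: h() accesses both from enclosing scopes: a = 21, b = 7.
Step 3: result = 21 + 7 = 28

The answer is 28.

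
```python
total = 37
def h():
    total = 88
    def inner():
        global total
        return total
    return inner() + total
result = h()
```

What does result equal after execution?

Step 1: Global total = 37. h() shadows with local total = 88.
Step 2: inner() uses global keyword, so inner() returns global total = 37.
Step 3: h() returns 37 + 88 = 125

The answer is 125.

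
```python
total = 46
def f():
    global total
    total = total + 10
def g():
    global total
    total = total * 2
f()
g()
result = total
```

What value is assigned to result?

Step 1: total = 46.
Step 2: f() adds 10: total = 46 + 10 = 56.
Step 3: g() doubles: total = 56 * 2 = 112.
Step 4: result = 112

The answer is 112.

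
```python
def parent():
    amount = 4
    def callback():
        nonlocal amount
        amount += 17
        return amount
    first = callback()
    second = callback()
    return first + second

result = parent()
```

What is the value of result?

Step 1: amount starts at 4.
Step 2: First call: amount = 4 + 17 = 21, returns 21.
Step 3: Second call: amount = 21 + 17 = 38, returns 38.
Step 4: result = 21 + 38 = 59

The answer is 59.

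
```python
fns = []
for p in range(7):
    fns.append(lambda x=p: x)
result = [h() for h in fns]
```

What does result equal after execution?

Step 1: Default arg x=p captures p at each iteration.
Step 2: Each lambda has its own default: 0, 1, ..., 6.
Step 3: result = [0, 1, 2, 3, 4, 5, 6]

The answer is [0, 1, 2, 3, 4, 5, 6].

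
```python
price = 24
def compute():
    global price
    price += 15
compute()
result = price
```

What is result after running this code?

Step 1: price = 24 globally.
Step 2: compute() modifies global price: price += 15 = 39.
Step 3: result = 39

The answer is 39.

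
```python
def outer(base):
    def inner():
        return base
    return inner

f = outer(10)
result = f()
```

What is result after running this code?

Step 1: outer(10) creates closure capturing base = 10.
Step 2: f() returns the captured base = 10.
Step 3: result = 10

The answer is 10.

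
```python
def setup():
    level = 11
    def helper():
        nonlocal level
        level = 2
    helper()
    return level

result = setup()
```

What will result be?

Step 1: setup() sets level = 11.
Step 2: helper() uses nonlocal to reassign level = 2.
Step 3: result = 2

The answer is 2.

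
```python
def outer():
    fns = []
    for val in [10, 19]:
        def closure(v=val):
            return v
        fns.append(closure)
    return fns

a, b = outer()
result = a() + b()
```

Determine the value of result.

Step 1: Default argument v=val captures val at each iteration.
Step 2: a() returns 10 (captured at first iteration), b() returns 19 (captured at second).
Step 3: result = 10 + 19 = 29

The answer is 29.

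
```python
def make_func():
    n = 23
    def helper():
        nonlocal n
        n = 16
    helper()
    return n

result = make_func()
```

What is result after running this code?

Step 1: make_func() sets n = 23.
Step 2: helper() uses nonlocal to reassign n = 16.
Step 3: result = 16

The answer is 16.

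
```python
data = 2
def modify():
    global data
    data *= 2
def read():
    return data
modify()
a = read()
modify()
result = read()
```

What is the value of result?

Step 1: data = 2.
Step 2: First modify(): data = 2 * 2 = 4.
Step 3: Second modify(): data = 4 * 2 = 8.
Step 4: read() returns 8

The answer is 8.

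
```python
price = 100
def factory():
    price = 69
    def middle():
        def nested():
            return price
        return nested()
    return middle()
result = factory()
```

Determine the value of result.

Step 1: factory() defines price = 69. middle() and nested() have no local price.
Step 2: nested() checks local (none), enclosing middle() (none), enclosing factory() and finds price = 69.
Step 3: result = 69

The answer is 69.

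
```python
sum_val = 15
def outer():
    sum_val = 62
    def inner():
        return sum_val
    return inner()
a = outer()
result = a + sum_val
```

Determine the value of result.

Step 1: outer() has local sum_val = 62. inner() reads from enclosing.
Step 2: outer() returns 62. Global sum_val = 15 unchanged.
Step 3: result = 62 + 15 = 77

The answer is 77.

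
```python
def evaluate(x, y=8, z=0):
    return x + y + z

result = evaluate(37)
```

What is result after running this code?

Step 1: evaluate(37) uses defaults y = 8, z = 0.
Step 2: Returns 37 + 8 + 0 = 45.
Step 3: result = 45

The answer is 45.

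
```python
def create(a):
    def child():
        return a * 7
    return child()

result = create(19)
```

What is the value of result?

Step 1: create(19) binds parameter a = 19.
Step 2: child() accesses a = 19 from enclosing scope.
Step 3: result = 19 * 7 = 133

The answer is 133.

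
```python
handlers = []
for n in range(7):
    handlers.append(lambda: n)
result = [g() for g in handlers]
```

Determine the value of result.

Step 1: All 7 lambdas share the same variable n.
Step 2: After the loop, n = 6.
Step 3: Each call returns 6. result = [6, 6, 6, 6, 6, 6, 6]

The answer is [6, 6, 6, 6, 6, 6, 6].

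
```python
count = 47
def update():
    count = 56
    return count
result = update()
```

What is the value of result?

Step 1: Global count = 47.
Step 2: update() creates local count = 56, shadowing the global.
Step 3: Returns local count = 56. result = 56

The answer is 56.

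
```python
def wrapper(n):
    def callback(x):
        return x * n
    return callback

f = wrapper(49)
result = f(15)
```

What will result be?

Step 1: wrapper(49) creates a closure capturing n = 49.
Step 2: f(15) computes 15 * 49 = 735.
Step 3: result = 735

The answer is 735.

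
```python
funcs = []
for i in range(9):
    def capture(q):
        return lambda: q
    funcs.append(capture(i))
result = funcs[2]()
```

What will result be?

Step 1: capture(i) creates a new scope capturing q = i at call time.
Step 2: funcs[2] = capture(2), so its lambda captures q = 2.
Step 3: result = 2 (closure factory fixes late binding)

The answer is 2.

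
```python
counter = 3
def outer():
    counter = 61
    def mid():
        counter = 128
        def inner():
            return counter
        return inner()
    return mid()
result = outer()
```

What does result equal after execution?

Step 1: Three levels of shadowing: global 3, outer 61, mid 128.
Step 2: inner() finds counter = 128 in enclosing mid() scope.
Step 3: result = 128

The answer is 128.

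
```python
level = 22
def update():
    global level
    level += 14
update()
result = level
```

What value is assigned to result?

Step 1: level = 22 globally.
Step 2: update() modifies global level: level += 14 = 36.
Step 3: result = 36

The answer is 36.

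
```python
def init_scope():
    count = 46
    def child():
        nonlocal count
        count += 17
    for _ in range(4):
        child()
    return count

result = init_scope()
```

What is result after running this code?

Step 1: count = 46.
Step 2: child() is called 4 times in a loop, each adding 17 via nonlocal.
Step 3: count = 46 + 17 * 4 = 114

The answer is 114.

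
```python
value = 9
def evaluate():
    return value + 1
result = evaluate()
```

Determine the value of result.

Step 1: value = 9 is defined globally.
Step 2: evaluate() looks up value from global scope = 9, then computes 9 + 1 = 10.
Step 3: result = 10

The answer is 10.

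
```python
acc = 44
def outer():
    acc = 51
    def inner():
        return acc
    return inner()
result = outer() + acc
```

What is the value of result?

Step 1: Global acc = 44. outer() shadows with acc = 51.
Step 2: inner() returns enclosing acc = 51. outer() = 51.
Step 3: result = 51 + global acc (44) = 95

The answer is 95.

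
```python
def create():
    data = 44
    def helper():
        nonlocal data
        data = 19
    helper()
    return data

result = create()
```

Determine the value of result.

Step 1: create() sets data = 44.
Step 2: helper() uses nonlocal to reassign data = 19.
Step 3: result = 19

The answer is 19.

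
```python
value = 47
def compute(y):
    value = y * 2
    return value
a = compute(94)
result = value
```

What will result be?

Step 1: Global value = 47.
Step 2: compute(94) creates local value = 94 * 2 = 188.
Step 3: Global value unchanged because no global keyword. result = 47

The answer is 47.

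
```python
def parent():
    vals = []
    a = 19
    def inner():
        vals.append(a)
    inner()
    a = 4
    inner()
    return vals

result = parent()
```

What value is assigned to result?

Step 1: a = 19. inner() appends current a to vals.
Step 2: First inner(): appends 19. Then a = 4.
Step 3: Second inner(): appends 4 (closure sees updated a). result = [19, 4]

The answer is [19, 4].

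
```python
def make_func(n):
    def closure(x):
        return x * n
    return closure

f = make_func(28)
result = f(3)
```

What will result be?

Step 1: make_func(28) creates a closure capturing n = 28.
Step 2: f(3) computes 3 * 28 = 84.
Step 3: result = 84

The answer is 84.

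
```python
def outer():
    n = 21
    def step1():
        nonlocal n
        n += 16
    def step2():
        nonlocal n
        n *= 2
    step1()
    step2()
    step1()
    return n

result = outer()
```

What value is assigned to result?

Step 1: n = 21.
Step 2: step1(): n = 21 + 16 = 37.
Step 3: step2(): n = 37 * 2 = 74.
Step 4: step1(): n = 74 + 16 = 90. result = 90

The answer is 90.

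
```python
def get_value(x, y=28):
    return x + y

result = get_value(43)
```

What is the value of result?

Step 1: get_value(43) uses default y = 28.
Step 2: Returns 43 + 28 = 71.
Step 3: result = 71

The answer is 71.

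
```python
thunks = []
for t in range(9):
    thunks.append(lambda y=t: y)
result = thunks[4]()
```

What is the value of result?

Step 1: Default argument y=t captures t's value at each iteration.
Step 2: thunks[4] captured y = 4 when t was 4.
Step 3: result = 4

The answer is 4.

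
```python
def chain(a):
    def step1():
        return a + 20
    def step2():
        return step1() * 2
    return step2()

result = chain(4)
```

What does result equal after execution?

Step 1: chain(4) captures a = 4.
Step 2: step2() calls step1() which returns 4 + 20 = 24.
Step 3: step2() returns 24 * 2 = 48

The answer is 48.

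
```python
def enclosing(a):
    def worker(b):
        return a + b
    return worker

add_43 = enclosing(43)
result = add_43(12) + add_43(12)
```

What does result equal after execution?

Step 1: add_43 captures a = 43.
Step 2: add_43(12) = 43 + 12 = 55, called twice.
Step 3: result = 55 + 55 = 110

The answer is 110.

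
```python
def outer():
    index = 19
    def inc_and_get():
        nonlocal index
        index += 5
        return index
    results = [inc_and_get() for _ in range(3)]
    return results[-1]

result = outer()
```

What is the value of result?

Step 1: index = 19.
Step 2: Three calls to inc_and_get(), each adding 5.
Step 3: Last value = 19 + 5 * 3 = 34

The answer is 34.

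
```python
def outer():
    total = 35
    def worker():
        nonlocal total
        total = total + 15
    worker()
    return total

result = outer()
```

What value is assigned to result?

Step 1: outer() sets total = 35.
Step 2: worker() uses nonlocal to modify total in outer's scope: total = 35 + 15 = 50.
Step 3: outer() returns the modified total = 50

The answer is 50.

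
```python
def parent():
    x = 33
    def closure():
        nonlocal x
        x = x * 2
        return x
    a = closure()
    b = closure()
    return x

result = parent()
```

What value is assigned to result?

Step 1: x starts at 33.
Step 2: First closure(): x = 33 * 2 = 66.
Step 3: Second closure(): x = 66 * 2 = 132.
Step 4: result = 132

The answer is 132.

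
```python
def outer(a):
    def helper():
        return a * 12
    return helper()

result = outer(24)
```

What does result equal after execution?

Step 1: outer(24) binds parameter a = 24.
Step 2: helper() accesses a = 24 from enclosing scope.
Step 3: result = 24 * 12 = 288

The answer is 288.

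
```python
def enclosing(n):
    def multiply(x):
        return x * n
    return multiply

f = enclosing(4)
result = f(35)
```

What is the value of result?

Step 1: enclosing(4) returns multiply closure with n = 4.
Step 2: f(35) computes 35 * 4 = 140.
Step 3: result = 140

The answer is 140.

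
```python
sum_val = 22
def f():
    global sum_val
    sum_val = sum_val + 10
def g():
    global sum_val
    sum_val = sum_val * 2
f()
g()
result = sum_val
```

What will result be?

Step 1: sum_val = 22.
Step 2: f() adds 10: sum_val = 22 + 10 = 32.
Step 3: g() doubles: sum_val = 32 * 2 = 64.
Step 4: result = 64

The answer is 64.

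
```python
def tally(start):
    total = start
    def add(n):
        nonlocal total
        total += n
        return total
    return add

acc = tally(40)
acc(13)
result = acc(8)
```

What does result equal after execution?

Step 1: tally(40) creates closure with total = 40.
Step 2: First acc(13): total = 40 + 13 = 53.
Step 3: Second acc(8): total = 53 + 8 = 61. result = 61

The answer is 61.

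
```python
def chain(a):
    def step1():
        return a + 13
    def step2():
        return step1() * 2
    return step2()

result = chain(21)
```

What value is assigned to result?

Step 1: chain(21) captures a = 21.
Step 2: step2() calls step1() which returns 21 + 13 = 34.
Step 3: step2() returns 34 * 2 = 68

The answer is 68.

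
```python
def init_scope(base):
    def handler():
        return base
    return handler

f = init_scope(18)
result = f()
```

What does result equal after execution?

Step 1: init_scope(18) creates closure capturing base = 18.
Step 2: f() returns the captured base = 18.
Step 3: result = 18

The answer is 18.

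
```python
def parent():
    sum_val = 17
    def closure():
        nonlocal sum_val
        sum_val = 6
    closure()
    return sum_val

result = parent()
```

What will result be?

Step 1: parent() sets sum_val = 17.
Step 2: closure() uses nonlocal to reassign sum_val = 6.
Step 3: result = 6

The answer is 6.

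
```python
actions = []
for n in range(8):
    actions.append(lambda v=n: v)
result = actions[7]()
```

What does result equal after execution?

Step 1: Default argument v=n captures n's value at each iteration.
Step 2: actions[7] captured v = 7 when n was 7.
Step 3: result = 7

The answer is 7.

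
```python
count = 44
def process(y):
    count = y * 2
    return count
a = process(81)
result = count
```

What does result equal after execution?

Step 1: Global count = 44.
Step 2: process(81) creates local count = 81 * 2 = 162.
Step 3: Global count unchanged because no global keyword. result = 44

The answer is 44.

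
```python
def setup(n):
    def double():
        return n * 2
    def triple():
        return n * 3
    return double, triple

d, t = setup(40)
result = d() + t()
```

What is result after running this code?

Step 1: Both closures capture the same n = 40.
Step 2: d() = 40 * 2 = 80, t() = 40 * 3 = 120.
Step 3: result = 80 + 120 = 200

The answer is 200.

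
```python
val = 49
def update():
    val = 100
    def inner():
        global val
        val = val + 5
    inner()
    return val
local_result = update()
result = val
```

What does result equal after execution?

Step 1: Global val = 49. update() creates local val = 100.
Step 2: inner() declares global val and adds 5: global val = 49 + 5 = 54.
Step 3: update() returns its local val = 100 (unaffected by inner).
Step 4: result = global val = 54

The answer is 54.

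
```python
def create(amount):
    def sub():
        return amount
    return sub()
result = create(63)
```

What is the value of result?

Step 1: create(63) binds parameter amount = 63.
Step 2: sub() looks up amount in enclosing scope and finds the parameter amount = 63.
Step 3: result = 63

The answer is 63.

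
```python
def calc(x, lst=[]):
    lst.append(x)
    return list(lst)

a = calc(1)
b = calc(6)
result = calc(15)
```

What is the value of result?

Step 1: Default list is shared. list() creates copies for return values.
Step 2: Internal list grows: [1] -> [1, 6] -> [1, 6, 15].
Step 3: result = [1, 6, 15]

The answer is [1, 6, 15].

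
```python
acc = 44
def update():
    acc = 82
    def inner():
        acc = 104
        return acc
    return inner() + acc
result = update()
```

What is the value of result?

Step 1: update() has local acc = 82. inner() has local acc = 104.
Step 2: inner() returns its local acc = 104.
Step 3: update() returns 104 + its own acc (82) = 186

The answer is 186.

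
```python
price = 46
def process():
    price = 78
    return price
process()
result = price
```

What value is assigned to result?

Step 1: Global price = 46.
Step 2: process() creates local price = 78 (shadow, not modification).
Step 3: After process() returns, global price is unchanged. result = 46

The answer is 46.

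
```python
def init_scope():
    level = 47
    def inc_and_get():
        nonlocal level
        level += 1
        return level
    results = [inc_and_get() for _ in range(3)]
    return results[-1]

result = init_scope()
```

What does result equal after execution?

Step 1: level = 47.
Step 2: Three calls to inc_and_get(), each adding 1.
Step 3: Last value = 47 + 1 * 3 = 50

The answer is 50.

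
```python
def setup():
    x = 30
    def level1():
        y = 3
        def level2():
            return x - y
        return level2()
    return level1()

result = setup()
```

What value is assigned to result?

Step 1: x = 30 in setup. y = 3 in level1.
Step 2: level2() reads x = 30 and y = 3 from enclosing scopes.
Step 3: result = 30 - 3 = 27

The answer is 27.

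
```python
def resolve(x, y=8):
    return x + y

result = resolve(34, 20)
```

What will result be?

Step 1: resolve(34, 20) overrides default y with 20.
Step 2: Returns 34 + 20 = 54.
Step 3: result = 54

The answer is 54.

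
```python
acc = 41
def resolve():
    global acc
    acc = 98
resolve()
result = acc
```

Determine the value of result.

Step 1: acc = 41 globally.
Step 2: resolve() declares global acc and sets it to 98.
Step 3: After resolve(), global acc = 98. result = 98

The answer is 98.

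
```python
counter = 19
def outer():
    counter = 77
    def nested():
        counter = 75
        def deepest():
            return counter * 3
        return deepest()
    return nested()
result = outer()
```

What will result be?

Step 1: deepest() looks up counter through LEGB: not local, finds counter = 75 in enclosing nested().
Step 2: Returns 75 * 3 = 225.
Step 3: result = 225

The answer is 225.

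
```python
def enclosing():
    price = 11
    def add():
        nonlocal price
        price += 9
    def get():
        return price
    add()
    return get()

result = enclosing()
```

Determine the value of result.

Step 1: price = 11. add() modifies it via nonlocal, get() reads it.
Step 2: add() makes price = 11 + 9 = 20.
Step 3: get() returns 20. result = 20

The answer is 20.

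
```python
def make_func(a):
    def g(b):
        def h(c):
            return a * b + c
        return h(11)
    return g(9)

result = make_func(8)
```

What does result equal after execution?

Step 1: a = 8, b = 9, c = 11.
Step 2: h() computes a * b + c = 8 * 9 + 11 = 83.
Step 3: result = 83

The answer is 83.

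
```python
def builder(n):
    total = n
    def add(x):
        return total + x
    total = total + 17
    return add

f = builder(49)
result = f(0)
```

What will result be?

Step 1: builder(49) sets total = 49, then total = 49 + 17 = 66.
Step 2: Closures capture by reference, so add sees total = 66.
Step 3: f(0) returns 66 + 0 = 66

The answer is 66.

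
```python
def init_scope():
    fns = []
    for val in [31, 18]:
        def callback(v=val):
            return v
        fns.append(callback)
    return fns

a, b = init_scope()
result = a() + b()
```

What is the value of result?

Step 1: Default argument v=val captures val at each iteration.
Step 2: a() returns 31 (captured at first iteration), b() returns 18 (captured at second).
Step 3: result = 31 + 18 = 49

The answer is 49.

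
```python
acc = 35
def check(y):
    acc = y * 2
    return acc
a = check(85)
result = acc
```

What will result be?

Step 1: Global acc = 35.
Step 2: check(85) creates local acc = 85 * 2 = 170.
Step 3: Global acc unchanged because no global keyword. result = 35

The answer is 35.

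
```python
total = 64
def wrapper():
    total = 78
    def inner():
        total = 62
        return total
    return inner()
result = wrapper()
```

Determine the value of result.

Step 1: Three scopes define total: global (64), wrapper (78), inner (62).
Step 2: inner() has its own local total = 62, which shadows both enclosing and global.
Step 3: result = 62 (local wins in LEGB)

The answer is 62.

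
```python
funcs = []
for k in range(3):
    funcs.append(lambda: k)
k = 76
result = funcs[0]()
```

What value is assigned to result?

Step 1: Lambdas capture the variable k by reference, not by value.
Step 2: After the loop, k is reassigned to 76.
Step 3: funcs[0]() looks up the current k = 76. result = 76

The answer is 76.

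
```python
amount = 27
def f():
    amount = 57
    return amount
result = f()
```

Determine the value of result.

Step 1: Global amount = 27.
Step 2: f() creates local amount = 57, shadowing the global.
Step 3: Returns local amount = 57. result = 57

The answer is 57.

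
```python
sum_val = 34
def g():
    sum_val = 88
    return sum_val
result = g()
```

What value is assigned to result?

Step 1: Global sum_val = 34.
Step 2: g() creates local sum_val = 88, shadowing the global.
Step 3: Returns local sum_val = 88. result = 88

The answer is 88.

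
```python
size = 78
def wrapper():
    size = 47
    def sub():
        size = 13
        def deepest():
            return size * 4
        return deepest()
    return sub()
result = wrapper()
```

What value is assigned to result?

Step 1: deepest() looks up size through LEGB: not local, finds size = 13 in enclosing sub().
Step 2: Returns 13 * 4 = 52.
Step 3: result = 52

The answer is 52.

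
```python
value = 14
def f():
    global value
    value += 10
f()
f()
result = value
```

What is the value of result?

Step 1: value = 14.
Step 2: First f(): value = 14 + 10 = 24.
Step 3: Second f(): value = 24 + 10 = 34. result = 34

The answer is 34.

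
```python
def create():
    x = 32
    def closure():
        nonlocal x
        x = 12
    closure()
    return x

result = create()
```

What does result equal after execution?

Step 1: create() sets x = 32.
Step 2: closure() uses nonlocal to reassign x = 12.
Step 3: result = 12

The answer is 12.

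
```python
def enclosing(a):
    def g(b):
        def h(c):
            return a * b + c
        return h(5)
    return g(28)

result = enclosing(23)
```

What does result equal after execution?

Step 1: a = 23, b = 28, c = 5.
Step 2: h() computes a * b + c = 23 * 28 + 5 = 649.
Step 3: result = 649

The answer is 649.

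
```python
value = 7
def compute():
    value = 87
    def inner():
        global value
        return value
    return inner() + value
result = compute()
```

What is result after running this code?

Step 1: Global value = 7. compute() shadows with local value = 87.
Step 2: inner() uses global keyword, so inner() returns global value = 7.
Step 3: compute() returns 7 + 87 = 94

The answer is 94.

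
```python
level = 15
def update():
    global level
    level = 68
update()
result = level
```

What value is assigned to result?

Step 1: level = 15 globally.
Step 2: update() declares global level and sets it to 68.
Step 3: After update(), global level = 68. result = 68

The answer is 68.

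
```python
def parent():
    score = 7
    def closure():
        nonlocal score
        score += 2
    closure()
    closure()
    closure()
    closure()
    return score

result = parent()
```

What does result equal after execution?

Step 1: score starts at 7.
Step 2: closure() is called 4 times, each adding 2.
Step 3: score = 7 + 2 * 4 = 15

The answer is 15.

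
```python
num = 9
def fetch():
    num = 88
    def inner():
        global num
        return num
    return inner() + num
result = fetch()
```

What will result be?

Step 1: Global num = 9. fetch() shadows with local num = 88.
Step 2: inner() uses global keyword, so inner() returns global num = 9.
Step 3: fetch() returns 9 + 88 = 97

The answer is 97.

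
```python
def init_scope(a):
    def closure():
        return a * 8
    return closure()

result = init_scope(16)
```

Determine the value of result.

Step 1: init_scope(16) binds parameter a = 16.
Step 2: closure() accesses a = 16 from enclosing scope.
Step 3: result = 16 * 8 = 128

The answer is 128.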